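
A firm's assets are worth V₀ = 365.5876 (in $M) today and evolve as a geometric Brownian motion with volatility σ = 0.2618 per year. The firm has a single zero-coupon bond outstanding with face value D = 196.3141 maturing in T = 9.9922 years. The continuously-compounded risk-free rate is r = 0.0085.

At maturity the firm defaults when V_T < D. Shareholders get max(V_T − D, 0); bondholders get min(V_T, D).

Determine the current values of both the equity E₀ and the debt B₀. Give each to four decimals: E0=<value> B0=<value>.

E0=207.2972 B0=158.2904

d₁ = [ln(V₀/D) + (r + σ²/2)T] / (σ√T)
   = [ln(365.5876/196.3141) + (0.0085 + 0.5·0.2618²)·9.9922] / (0.2618·√9.9922)
   = [0.621790 + 0.427363] / 0.827561 = 1.267764
d₂ = d₁ − σ√T = 1.267764 − 0.827561 = 0.440203
N(d₁) = 0.897559,  N(d₂) = 0.670105,  e^(−rT) = 0.918573
E₀ = V₀·N(d₁) − D·e^(−rT)·N(d₂)
   = 365.5876·0.897559 − 196.3141·0.918573·0.670105 = 207.297151
B₀ = V₀ − E₀ = 365.5876 − 207.297151 = 158.290449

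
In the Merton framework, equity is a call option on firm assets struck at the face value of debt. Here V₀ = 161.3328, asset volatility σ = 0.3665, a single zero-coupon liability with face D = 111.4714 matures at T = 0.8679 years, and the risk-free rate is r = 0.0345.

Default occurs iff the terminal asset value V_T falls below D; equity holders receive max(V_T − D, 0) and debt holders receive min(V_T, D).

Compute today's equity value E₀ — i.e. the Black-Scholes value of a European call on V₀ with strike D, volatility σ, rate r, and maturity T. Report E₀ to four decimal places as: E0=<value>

E0=55.8114

d₁ = [ln(V₀/D) + (r + σ²/2)T] / (σ√T)
   = [ln(161.3328/111.4714) + (0.0345 + 0.5·0.3665²)·0.8679] / (0.3665·√0.8679)
   = [0.369701 + 0.088232] / 0.341436 = 1.341199
d₂ = d₁ − σ√T = 1.341199 − 0.341436 = 0.999763
N(d₁) = 0.910072,  N(d₂) = 0.841287,  e^(−rT) = 0.970501
E₀ = V₀·N(d₁) − D·e^(−rT)·N(d₂)
   = 161.3328·0.910072 − 111.4714·0.970501·0.841287 = 55.811357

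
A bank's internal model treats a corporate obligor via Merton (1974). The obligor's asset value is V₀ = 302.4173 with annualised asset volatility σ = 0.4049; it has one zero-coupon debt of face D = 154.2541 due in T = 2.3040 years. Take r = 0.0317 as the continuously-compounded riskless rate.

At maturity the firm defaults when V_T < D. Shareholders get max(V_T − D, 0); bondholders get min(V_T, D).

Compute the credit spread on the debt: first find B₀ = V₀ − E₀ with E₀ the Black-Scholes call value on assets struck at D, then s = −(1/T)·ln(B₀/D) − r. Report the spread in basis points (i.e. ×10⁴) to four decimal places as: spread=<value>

d₁ = [ln(V₀/D) + (r + σ²/2)T] / (σ√T)
   = [ln(302.4173/154.2541) + (0.0317 + 0.5·0.4049²)·2.3040] / (0.4049·√2.3040)
   = [0.673207 + 0.261900] / 0.614595 = 1.521501
d₂ = d₁ − σ√T = 1.521501 − 0.614595 = 0.906906
N(d₁) = 0.935933,  N(d₂) = 0.817772,  e^(−rT) = 0.929567
E₀ = V₀·N(d₁) − D·e^(−rT)·N(d₂)
   = 302.4173·0.935933 − 154.2541·0.929567·0.817772 = 165.782455
B₀ = V₀ − E₀ = 302.4173 − 165.782455 = 136.634845
spread = −(1/T)·ln(B₀/D) − r = −(1/2.3040)·ln(136.634845/154.2541) − 0.0317 = 0.02094290
in basis points: 0.02094290 × 10⁴ = 209.4290 bp

spread=209.4290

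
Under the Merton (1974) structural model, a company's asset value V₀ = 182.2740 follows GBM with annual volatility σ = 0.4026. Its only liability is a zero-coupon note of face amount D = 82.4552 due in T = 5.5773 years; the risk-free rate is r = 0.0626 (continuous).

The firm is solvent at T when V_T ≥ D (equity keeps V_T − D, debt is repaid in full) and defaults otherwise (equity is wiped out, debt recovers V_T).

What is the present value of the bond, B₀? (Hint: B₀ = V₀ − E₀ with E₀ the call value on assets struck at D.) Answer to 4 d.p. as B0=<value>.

B0=53.0805

d₁ = [ln(V₀/D) + (r + σ²/2)T] / (σ√T)
   = [ln(182.2740/82.4552) + (0.0626 + 0.5·0.4026²)·5.5773] / (0.4026·√5.5773)
   = [0.793256 + 0.801142] / 0.950793 = 1.676915
d₂ = d₁ − σ√T = 1.676915 − 0.950793 = 0.726122
N(d₁) = 0.953220,  N(d₂) = 0.766118,  e^(−rT) = 0.705295
E₀ = V₀·N(d₁) − D·e^(−rT)·N(d₂)
   = 182.2740·0.953220 − 82.4552·0.705295·0.766118 = 129.193513
B₀ = V₀ − E₀ = 182.2740 − 129.193513 = 53.080487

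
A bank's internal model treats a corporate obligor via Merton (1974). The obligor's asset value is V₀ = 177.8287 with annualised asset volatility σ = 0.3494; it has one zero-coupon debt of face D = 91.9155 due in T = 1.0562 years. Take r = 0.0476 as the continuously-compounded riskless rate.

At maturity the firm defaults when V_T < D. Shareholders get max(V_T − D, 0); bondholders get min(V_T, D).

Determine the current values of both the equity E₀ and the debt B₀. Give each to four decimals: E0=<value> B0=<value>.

d₁ = [ln(V₀/D) + (r + σ²/2)T] / (σ√T)
   = [ln(177.8287/91.9155) + (0.0476 + 0.5·0.3494²)·1.0562] / (0.3494·√1.0562)
   = [0.659951 + 0.114746] / 0.359084 = 2.157425
d₂ = d₁ − σ√T = 2.157425 − 0.359084 = 1.798341
N(d₁) = 0.984514,  N(d₂) = 0.963939,  e^(−rT) = 0.950968
E₀ = V₀·N(d₁) − D·e^(−rT)·N(d₂)
   = 177.8287·0.984514 − 91.9155·0.950968·0.963939 = 90.818205
B₀ = V₀ − E₀ = 177.8287 − 90.818205 = 87.010495

E0=90.8182 B0=87.0105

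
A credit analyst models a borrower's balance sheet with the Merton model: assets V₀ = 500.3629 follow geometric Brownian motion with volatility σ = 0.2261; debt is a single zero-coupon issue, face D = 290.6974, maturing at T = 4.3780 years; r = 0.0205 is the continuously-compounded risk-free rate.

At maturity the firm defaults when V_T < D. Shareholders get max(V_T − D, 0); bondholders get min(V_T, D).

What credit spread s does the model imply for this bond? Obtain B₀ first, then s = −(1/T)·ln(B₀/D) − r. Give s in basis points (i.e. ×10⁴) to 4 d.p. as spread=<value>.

spread=61.9153

d₁ = [ln(V₀/D) + (r + σ²/2)T] / (σ√T)
   = [ln(500.3629/290.6974) + (0.0205 + 0.5·0.2261²)·4.3780] / (0.2261·√4.3780)
   = [0.543051 + 0.201653] / 0.473084 = 1.574147
d₂ = d₁ − σ√T = 1.574147 − 0.473084 = 1.101063
N(d₁) = 0.942273,  N(d₂) = 0.864565,  e^(−rT) = 0.914161
E₀ = V₀·N(d₁) − D·e^(−rT)·N(d₂)
   = 500.3629·0.942273 − 290.6974·0.914161·0.864565 = 241.725435
B₀ = V₀ − E₀ = 500.3629 − 241.725435 = 258.637465
spread = −(1/T)·ln(B₀/D) − r = −(1/4.3780)·ln(258.637465/290.6974) − 0.0205 = 0.00619153
in basis points: 0.00619153 × 10⁴ = 61.9153 bp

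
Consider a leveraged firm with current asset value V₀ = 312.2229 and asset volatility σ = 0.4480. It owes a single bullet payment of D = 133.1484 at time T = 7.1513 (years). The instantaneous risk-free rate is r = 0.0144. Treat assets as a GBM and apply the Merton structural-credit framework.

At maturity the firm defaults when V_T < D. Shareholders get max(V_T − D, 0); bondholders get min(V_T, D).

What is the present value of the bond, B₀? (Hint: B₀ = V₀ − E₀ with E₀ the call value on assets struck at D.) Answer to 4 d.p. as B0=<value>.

B0=94.8861

d₁ = [ln(V₀/D) + (r + σ²/2)T] / (σ√T)
   = [ln(312.2229/133.1484) + (0.0144 + 0.5·0.4480²)·7.1513] / (0.4480·√7.1513)
   = [0.852253 + 0.820626] / 1.198038 = 1.396349
d₂ = d₁ − σ√T = 1.396349 − 1.198038 = 0.198311
N(d₁) = 0.918695,  N(d₂) = 0.578599,  e^(−rT) = 0.902146
E₀ = V₀·N(d₁) − D·e^(−rT)·N(d₂)
   = 312.2229·0.918695 − 133.1484·0.902146·0.578599 = 217.336763
B₀ = V₀ − E₀ = 312.2229 − 217.336763 = 94.886137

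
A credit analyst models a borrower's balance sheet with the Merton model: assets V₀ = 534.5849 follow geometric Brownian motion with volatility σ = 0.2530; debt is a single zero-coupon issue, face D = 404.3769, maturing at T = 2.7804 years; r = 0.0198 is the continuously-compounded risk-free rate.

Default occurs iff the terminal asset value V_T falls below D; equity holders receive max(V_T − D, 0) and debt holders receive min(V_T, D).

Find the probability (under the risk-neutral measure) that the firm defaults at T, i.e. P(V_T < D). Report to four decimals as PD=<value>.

PD=0.2805

d₁ = [ln(V₀/D) + (r + σ²/2)T] / (σ√T)
   = [ln(534.5849/404.3769) + (0.0198 + 0.5·0.2530²)·2.7804] / (0.2530·√2.7804)
   = [0.279143 + 0.144037] / 0.421866 = 1.003117
d₂ = d₁ − σ√T = 1.003117 − 0.421866 = 0.581251
risk-neutral PD = N(−d₂) = N(-0.581251) = 0.280536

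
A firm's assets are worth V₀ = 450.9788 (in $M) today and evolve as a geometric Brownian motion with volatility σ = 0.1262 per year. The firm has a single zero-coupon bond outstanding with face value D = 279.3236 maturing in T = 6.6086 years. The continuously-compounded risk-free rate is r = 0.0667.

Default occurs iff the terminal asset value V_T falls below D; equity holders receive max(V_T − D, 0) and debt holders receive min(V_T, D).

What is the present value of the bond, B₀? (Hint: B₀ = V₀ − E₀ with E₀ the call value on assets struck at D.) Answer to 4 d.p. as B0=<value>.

d₁ = [ln(V₀/D) + (r + σ²/2)T] / (σ√T)
   = [ln(450.9788/279.3236) + (0.0667 + 0.5·0.1262²)·6.6086] / (0.1262·√6.6086)
   = [0.479049 + 0.493419] / 0.324425 = 2.997516
d₂ = d₁ − σ√T = 2.997516 − 0.324425 = 2.673091
N(d₁) = 0.998639,  N(d₂) = 0.996242,  e^(−rT) = 0.643526
E₀ = V₀·N(d₁) − D·e^(−rT)·N(d₂)
   = 450.9788·0.998639 − 279.3236·0.643526·0.996242 = 271.288651
B₀ = V₀ − E₀ = 450.9788 − 271.288651 = 179.690149

B0=179.6901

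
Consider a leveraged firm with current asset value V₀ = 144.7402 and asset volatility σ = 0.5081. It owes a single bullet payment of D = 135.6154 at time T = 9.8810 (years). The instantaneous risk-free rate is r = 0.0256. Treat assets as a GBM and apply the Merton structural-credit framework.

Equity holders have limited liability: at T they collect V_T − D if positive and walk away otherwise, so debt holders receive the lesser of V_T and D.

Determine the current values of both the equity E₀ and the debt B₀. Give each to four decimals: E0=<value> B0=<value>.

E0=92.7965 B0=51.9437

d₁ = [ln(V₀/D) + (r + σ²/2)T] / (σ√T)
   = [ln(144.7402/135.6154) + (0.0256 + 0.5·0.5081²)·9.8810] / (0.5081·√9.8810)
   = [0.065117 + 1.528421] / 1.597164 = 0.997730
d₂ = d₁ − σ√T = 0.997730 − 1.597164 = -0.599435
N(d₁) = 0.840795,  N(d₂) = 0.274441,  e^(−rT) = 0.776504
E₀ = V₀·N(d₁) − D·e^(−rT)·N(d₂)
   = 144.7402·0.840795 − 135.6154·0.776504·0.274441 = 92.796499
B₀ = V₀ − E₀ = 144.7402 − 92.796499 = 51.943701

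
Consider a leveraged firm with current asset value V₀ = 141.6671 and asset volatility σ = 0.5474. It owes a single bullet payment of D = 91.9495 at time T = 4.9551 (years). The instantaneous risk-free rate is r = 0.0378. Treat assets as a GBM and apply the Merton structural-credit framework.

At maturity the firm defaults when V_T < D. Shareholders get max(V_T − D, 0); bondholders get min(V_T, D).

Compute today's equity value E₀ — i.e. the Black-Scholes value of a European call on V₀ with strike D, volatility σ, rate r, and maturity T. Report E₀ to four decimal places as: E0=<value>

d₁ = [ln(V₀/D) + (r + σ²/2)T] / (σ√T)
   = [ln(141.6671/91.9495) + (0.0378 + 0.5·0.5474²)·4.9551] / (0.5474·√4.9551)
   = [0.432240 + 0.929693] / 1.218515 = 1.117699
d₂ = d₁ − σ√T = 1.117699 − 1.218515 = -0.100817
N(d₁) = 0.868152,  N(d₂) = 0.459848,  e^(−rT) = 0.829193
E₀ = V₀·N(d₁) − D·e^(−rT)·N(d₂)
   = 141.6671·0.868152 − 91.9495·0.829193·0.459848 = 87.928016

E0=87.9280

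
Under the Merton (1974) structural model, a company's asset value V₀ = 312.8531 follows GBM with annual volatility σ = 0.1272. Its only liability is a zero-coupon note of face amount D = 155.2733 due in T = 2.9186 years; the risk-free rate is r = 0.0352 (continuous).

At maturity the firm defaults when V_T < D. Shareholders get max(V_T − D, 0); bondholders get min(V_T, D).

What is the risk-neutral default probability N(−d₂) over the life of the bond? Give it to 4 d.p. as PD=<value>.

d₁ = [ln(V₀/D) + (r + σ²/2)T] / (σ√T)
   = [ln(312.8531/155.2733) + (0.0352 + 0.5·0.1272²)·2.9186] / (0.1272·√2.9186)
   = [0.700547 + 0.126346] / 0.217307 = 3.805177
d₂ = d₁ − σ√T = 3.805177 − 0.217307 = 3.587870
risk-neutral PD = N(−d₂) = N(-3.587870) = 0.000167

PD=0.0002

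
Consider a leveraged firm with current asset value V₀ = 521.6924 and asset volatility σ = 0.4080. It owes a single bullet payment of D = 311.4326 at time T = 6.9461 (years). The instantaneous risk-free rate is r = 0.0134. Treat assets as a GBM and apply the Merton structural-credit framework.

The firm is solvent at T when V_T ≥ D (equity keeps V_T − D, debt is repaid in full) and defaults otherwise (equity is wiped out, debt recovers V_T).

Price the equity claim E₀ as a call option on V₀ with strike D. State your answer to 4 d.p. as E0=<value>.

d₁ = [ln(V₀/D) + (r + σ²/2)T] / (σ√T)
   = [ln(521.6924/311.4326) + (0.0134 + 0.5·0.4080²)·6.9461] / (0.4080·√6.9461)
   = [0.515895 + 0.671216] / 1.075303 = 1.103978
d₂ = d₁ − σ√T = 1.103978 − 1.075303 = 0.028676
N(d₁) = 0.865199,  N(d₂) = 0.511438,  e^(−rT) = 0.911123
E₀ = V₀·N(d₁) − D·e^(−rT)·N(d₂)
   = 521.6924·0.865199 − 311.4326·0.911123·0.511438 = 306.245265

E0=306.2453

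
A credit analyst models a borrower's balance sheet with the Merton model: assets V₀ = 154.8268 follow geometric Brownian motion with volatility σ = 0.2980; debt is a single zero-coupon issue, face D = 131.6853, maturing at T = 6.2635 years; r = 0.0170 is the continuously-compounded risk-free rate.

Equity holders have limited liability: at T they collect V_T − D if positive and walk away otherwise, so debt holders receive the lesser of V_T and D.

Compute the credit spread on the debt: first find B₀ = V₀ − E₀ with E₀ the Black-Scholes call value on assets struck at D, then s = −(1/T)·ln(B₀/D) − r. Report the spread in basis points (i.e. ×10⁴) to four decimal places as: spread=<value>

d₁ = [ln(V₀/D) + (r + σ²/2)T] / (σ√T)
   = [ln(154.8268/131.6853) + (0.0170 + 0.5·0.2980²)·6.2635] / (0.2980·√6.2635)
   = [0.161892 + 0.384591] / 0.745804 = 0.732744
d₂ = d₁ − σ√T = 0.732744 − 0.745804 = -0.013060
N(d₁) = 0.768143,  N(d₂) = 0.494790,  e^(−rT) = 0.898993
E₀ = V₀·N(d₁) − D·e^(−rT)·N(d₂)
   = 154.8268·0.768143 − 131.6853·0.898993·0.494790 = 60.353759
B₀ = V₀ − E₀ = 154.8268 − 60.353759 = 94.473041
spread = −(1/T)·ln(B₀/D) − r = −(1/6.2635)·ln(94.473041/131.6853) − 0.0170 = 0.03602155
in basis points: 0.03602155 × 10⁴ = 360.2155 bp

spread=360.2155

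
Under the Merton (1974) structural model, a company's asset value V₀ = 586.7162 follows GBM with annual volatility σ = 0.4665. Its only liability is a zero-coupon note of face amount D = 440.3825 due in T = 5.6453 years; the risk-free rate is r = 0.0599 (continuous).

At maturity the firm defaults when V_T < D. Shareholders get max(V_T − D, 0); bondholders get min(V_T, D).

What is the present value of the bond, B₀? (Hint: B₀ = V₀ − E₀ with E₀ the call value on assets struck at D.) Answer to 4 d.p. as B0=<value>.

B0=235.5379

d₁ = [ln(V₀/D) + (r + σ²/2)T] / (σ√T)
   = [ln(586.7162/440.3825) + (0.0599 + 0.5·0.4665²)·5.6453] / (0.4665·√5.6453)
   = [0.286898 + 0.952425] / 1.108397 = 1.118122
d₂ = d₁ − σ√T = 1.118122 − 1.108397 = 0.009725
N(d₁) = 0.868243,  N(d₂) = 0.503880,  e^(−rT) = 0.713086
E₀ = V₀·N(d₁) − D·e^(−rT)·N(d₂)
   = 586.7162·0.868243 − 440.3825·0.713086·0.503880 = 351.178322
B₀ = V₀ − E₀ = 586.7162 − 351.178322 = 235.537878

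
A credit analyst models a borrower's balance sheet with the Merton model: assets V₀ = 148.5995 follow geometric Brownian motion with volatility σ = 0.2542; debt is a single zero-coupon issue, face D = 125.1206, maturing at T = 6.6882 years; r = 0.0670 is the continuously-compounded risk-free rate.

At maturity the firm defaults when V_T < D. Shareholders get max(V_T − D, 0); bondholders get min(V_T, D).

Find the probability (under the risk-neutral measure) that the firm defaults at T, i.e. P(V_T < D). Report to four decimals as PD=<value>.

PD=0.2694

d₁ = [ln(V₀/D) + (r + σ²/2)T] / (σ√T)
   = [ln(148.5995/125.1206) + (0.0670 + 0.5·0.2542²)·6.6882] / (0.2542·√6.6882)
   = [0.171977 + 0.664197] / 0.657401 = 1.271940
d₂ = d₁ − σ√T = 1.271940 − 0.657401 = 0.614539
risk-neutral PD = N(−d₂) = N(-0.614539) = 0.269430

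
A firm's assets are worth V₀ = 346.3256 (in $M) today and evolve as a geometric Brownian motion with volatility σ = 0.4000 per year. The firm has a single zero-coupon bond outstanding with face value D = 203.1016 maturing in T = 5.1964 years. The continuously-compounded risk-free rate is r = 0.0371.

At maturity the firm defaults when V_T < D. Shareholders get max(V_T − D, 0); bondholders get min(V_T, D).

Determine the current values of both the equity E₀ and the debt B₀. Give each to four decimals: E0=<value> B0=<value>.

d₁ = [ln(V₀/D) + (r + σ²/2)T] / (σ√T)
   = [ln(346.3256/203.1016) + (0.0371 + 0.5·0.4000²)·5.1964] / (0.4000·√5.1964)
   = [0.533673 + 0.608498] / 0.911825 = 1.252622
d₂ = d₁ − σ√T = 1.252622 − 0.911825 = 0.340797
N(d₁) = 0.894828,  N(d₂) = 0.633372,  e^(−rT) = 0.824658
E₀ = V₀·N(d₁) − D·e^(−rT)·N(d₂)
   = 346.3256·0.894828 − 203.1016·0.824658·0.633372 = 203.818891
B₀ = V₀ − E₀ = 346.3256 − 203.818891 = 142.506709

E0=203.8189 B0=142.5067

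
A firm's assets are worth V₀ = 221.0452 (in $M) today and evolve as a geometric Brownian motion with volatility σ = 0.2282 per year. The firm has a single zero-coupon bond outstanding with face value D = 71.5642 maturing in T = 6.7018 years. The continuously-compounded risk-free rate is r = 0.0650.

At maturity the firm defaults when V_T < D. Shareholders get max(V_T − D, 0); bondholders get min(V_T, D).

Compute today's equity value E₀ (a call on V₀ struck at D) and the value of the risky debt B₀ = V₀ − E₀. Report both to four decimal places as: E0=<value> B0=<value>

d₁ = [ln(V₀/D) + (r + σ²/2)T] / (σ√T)
   = [ln(221.0452/71.5642) + (0.0650 + 0.5·0.2282²)·6.7018] / (0.2282·√6.7018)
   = [1.127772 + 0.610116] / 0.590760 = 2.941782
d₂ = d₁ − σ√T = 2.941782 − 0.590760 = 2.351021
N(d₁) = 0.998368,  N(d₂) = 0.990639,  e^(−rT) = 0.646865
E₀ = V₀·N(d₁) − D·e^(−rT)·N(d₂)
   = 221.0452·0.998368 − 71.5642·0.646865·0.990639 = 174.825467
B₀ = V₀ − E₀ = 221.0452 − 174.825467 = 46.219733

E0=174.8255 B0=46.2197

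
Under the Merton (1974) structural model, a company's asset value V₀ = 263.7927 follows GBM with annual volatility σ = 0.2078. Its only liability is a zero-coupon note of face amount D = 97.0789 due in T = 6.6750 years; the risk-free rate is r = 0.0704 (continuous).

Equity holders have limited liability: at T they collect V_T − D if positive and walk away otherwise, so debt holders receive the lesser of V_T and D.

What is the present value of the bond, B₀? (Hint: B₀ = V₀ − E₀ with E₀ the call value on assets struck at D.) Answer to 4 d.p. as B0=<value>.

d₁ = [ln(V₀/D) + (r + σ²/2)T] / (σ√T)
   = [ln(263.7927/97.0789) + (0.0704 + 0.5·0.2078²)·6.6750] / (0.2078·√6.6750)
   = [0.999640 + 0.614036] / 0.536873 = 3.005696
d₂ = d₁ − σ√T = 3.005696 − 0.536873 = 2.468823
N(d₁) = 0.998675,  N(d₂) = 0.993222,  e^(−rT) = 0.625052
E₀ = V₀·N(d₁) − D·e^(−rT)·N(d₂)
   = 263.7927·0.998675 − 97.0789·0.625052·0.993222 = 203.175101
B₀ = V₀ − E₀ = 263.7927 − 203.175101 = 60.617599

B0=60.6176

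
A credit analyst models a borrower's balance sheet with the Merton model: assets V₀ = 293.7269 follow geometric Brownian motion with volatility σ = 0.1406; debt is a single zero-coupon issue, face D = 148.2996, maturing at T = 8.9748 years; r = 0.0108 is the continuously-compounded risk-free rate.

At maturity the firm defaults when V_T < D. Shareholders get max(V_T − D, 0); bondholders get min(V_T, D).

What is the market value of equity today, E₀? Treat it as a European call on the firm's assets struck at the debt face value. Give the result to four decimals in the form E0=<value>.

E0=160.1554

d₁ = [ln(V₀/D) + (r + σ²/2)T] / (σ√T)
   = [ln(293.7269/148.2996) + (0.0108 + 0.5·0.1406²)·8.9748] / (0.1406·√8.9748)
   = [0.683416 + 0.185636] / 0.421209 = 2.063233
d₂ = d₁ − σ√T = 2.063233 − 0.421209 = 1.642023
N(d₁) = 0.980455,  N(d₂) = 0.949707,  e^(−rT) = 0.907621
E₀ = V₀·N(d₁) − D·e^(−rT)·N(d₂)
   = 293.7269·0.980455 − 148.2996·0.907621·0.949707 = 160.155398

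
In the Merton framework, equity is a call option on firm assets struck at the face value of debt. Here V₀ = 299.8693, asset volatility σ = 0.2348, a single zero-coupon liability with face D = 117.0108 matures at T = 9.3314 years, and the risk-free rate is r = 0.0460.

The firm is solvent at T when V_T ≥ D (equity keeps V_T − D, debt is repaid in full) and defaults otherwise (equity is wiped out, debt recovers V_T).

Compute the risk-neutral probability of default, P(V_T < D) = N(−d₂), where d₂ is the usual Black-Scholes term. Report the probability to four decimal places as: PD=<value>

PD=0.0603

d₁ = [ln(V₀/D) + (r + σ²/2)T] / (σ√T)
   = [ln(299.8693/117.0108) + (0.0460 + 0.5·0.2348²)·9.3314] / (0.2348·√9.3314)
   = [0.941080 + 0.686469] / 0.717252 = 2.269148
d₂ = d₁ − σ√T = 2.269148 − 0.717252 = 1.551896
risk-neutral PD = N(−d₂) = N(-1.551896) = 0.060344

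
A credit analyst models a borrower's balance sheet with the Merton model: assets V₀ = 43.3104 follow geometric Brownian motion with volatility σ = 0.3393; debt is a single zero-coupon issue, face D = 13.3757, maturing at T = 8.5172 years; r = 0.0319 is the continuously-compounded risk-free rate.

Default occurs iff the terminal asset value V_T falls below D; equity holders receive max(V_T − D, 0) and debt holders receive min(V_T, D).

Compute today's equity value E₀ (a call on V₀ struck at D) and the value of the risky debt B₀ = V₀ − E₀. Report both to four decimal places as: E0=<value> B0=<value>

d₁ = [ln(V₀/D) + (r + σ²/2)T] / (σ√T)
   = [ln(43.3104/13.3757) + (0.0319 + 0.5·0.3393²)·8.5172] / (0.3393·√8.5172)
   = [1.174953 + 0.761968] / 0.990221 = 1.956049
d₂ = d₁ − σ√T = 1.956049 − 0.990221 = 0.965827
N(d₁) = 0.974770,  N(d₂) = 0.832935,  e^(−rT) = 0.762084
E₀ = V₀·N(d₁) − D·e^(−rT)·N(d₂)
   = 43.3104·0.974770 − 13.3757·0.762084·0.832935 = 33.727250
B₀ = V₀ − E₀ = 43.3104 − 33.727250 = 9.583150

E0=33.7273 B0=9.5831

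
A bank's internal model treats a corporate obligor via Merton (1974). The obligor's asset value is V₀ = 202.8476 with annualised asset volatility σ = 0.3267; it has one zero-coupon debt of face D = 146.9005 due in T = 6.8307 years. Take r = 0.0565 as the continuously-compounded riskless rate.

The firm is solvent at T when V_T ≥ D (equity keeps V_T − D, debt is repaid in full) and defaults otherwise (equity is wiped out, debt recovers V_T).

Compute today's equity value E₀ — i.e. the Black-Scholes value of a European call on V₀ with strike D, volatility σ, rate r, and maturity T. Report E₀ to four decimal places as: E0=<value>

E0=116.1054

d₁ = [ln(V₀/D) + (r + σ²/2)T] / (σ√T)
   = [ln(202.8476/146.9005) + (0.0565 + 0.5·0.3267²)·6.8307] / (0.3267·√6.8307)
   = [0.322699 + 0.750465] / 0.853850 = 1.256853
d₂ = d₁ − σ√T = 1.256853 − 0.853850 = 0.403003
N(d₁) = 0.895597,  N(d₂) = 0.656527,  e^(−rT) = 0.679815
E₀ = V₀·N(d₁) − D·e^(−rT)·N(d₂)
   = 202.8476·0.895597 − 146.9005·0.679815·0.656527 = 116.105448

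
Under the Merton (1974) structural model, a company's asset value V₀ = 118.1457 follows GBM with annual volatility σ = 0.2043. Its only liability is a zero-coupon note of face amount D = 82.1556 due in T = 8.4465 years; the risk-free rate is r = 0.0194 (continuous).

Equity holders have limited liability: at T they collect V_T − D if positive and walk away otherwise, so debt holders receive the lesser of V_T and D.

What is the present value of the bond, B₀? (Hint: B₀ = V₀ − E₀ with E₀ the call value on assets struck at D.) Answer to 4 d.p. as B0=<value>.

B0=64.3508

d₁ = [ln(V₀/D) + (r + σ²/2)T] / (σ√T)
   = [ln(118.1457/82.1556) + (0.0194 + 0.5·0.2043²)·8.4465] / (0.2043·√8.4465)
   = [0.363304 + 0.340134] / 0.593754 = 1.184729
d₂ = d₁ − σ√T = 1.184729 − 0.593754 = 0.590974
N(d₁) = 0.881938,  N(d₂) = 0.722731,  e^(−rT) = 0.848859
E₀ = V₀·N(d₁) − D·e^(−rT)·N(d₂)
   = 118.1457·0.881938 − 82.1556·0.848859·0.722731 = 53.794929
B₀ = V₀ − E₀ = 118.1457 − 53.794929 = 64.350771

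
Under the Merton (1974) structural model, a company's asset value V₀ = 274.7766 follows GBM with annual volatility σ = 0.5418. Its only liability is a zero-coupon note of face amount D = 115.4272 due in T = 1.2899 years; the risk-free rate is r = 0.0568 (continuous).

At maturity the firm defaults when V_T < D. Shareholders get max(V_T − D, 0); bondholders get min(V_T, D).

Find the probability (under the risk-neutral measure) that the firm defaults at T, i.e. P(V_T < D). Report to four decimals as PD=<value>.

PD=0.1111

d₁ = [ln(V₀/D) + (r + σ²/2)T] / (σ√T)
   = [ln(274.7766/115.4272) + (0.0568 + 0.5·0.5418²)·1.2899] / (0.5418·√1.2899)
   = [0.867318 + 0.262590] / 0.615343 = 1.836226
d₂ = d₁ − σ√T = 1.836226 − 0.615343 = 1.220883
risk-neutral PD = N(−d₂) = N(-1.220883) = 0.111065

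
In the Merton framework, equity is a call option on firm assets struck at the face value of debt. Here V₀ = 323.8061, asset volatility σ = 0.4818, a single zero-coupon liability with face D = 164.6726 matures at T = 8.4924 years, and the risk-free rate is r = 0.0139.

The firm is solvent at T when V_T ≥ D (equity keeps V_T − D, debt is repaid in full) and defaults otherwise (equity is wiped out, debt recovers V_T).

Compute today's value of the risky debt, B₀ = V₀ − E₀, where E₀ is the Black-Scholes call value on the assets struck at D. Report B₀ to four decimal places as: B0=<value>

B0=98.4080

d₁ = [ln(V₀/D) + (r + σ²/2)T] / (σ√T)
   = [ln(323.8061/164.6726) + (0.0139 + 0.5·0.4818²)·8.4924] / (0.4818·√8.4924)
   = [0.676186 + 1.103720] / 1.404048 = 1.267696
d₂ = d₁ − σ√T = 1.267696 − 1.404048 = -0.136353
N(d₁) = 0.897547,  N(d₂) = 0.445771,  e^(−rT) = 0.888657
E₀ = V₀·N(d₁) − D·e^(−rT)·N(d₂)
   = 323.8061·0.897547 − 164.6726·0.888657·0.445771 = 225.398076
B₀ = V₀ − E₀ = 323.8061 − 225.398076 = 98.408024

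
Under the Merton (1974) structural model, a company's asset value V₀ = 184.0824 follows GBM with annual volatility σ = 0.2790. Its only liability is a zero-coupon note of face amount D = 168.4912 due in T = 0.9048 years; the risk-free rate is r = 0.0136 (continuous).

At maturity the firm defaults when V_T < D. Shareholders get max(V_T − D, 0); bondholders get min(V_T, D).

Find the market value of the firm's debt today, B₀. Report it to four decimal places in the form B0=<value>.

d₁ = [ln(V₀/D) + (r + σ²/2)T] / (σ√T)
   = [ln(184.0824/168.4912) + (0.0136 + 0.5·0.2790²)·0.9048] / (0.2790·√0.9048)
   = [0.088500 + 0.047521] / 0.265388 = 0.512535
d₂ = d₁ − σ√T = 0.512535 − 0.265388 = 0.247148
N(d₁) = 0.695862,  N(d₂) = 0.597603,  e^(−rT) = 0.987770
E₀ = V₀·N(d₁) − D·e^(−rT)·N(d₂)
   = 184.0824·0.695862 − 168.4912·0.987770·0.597603 = 28.636487
B₀ = V₀ − E₀ = 184.0824 − 28.636487 = 155.445913

B0=155.4459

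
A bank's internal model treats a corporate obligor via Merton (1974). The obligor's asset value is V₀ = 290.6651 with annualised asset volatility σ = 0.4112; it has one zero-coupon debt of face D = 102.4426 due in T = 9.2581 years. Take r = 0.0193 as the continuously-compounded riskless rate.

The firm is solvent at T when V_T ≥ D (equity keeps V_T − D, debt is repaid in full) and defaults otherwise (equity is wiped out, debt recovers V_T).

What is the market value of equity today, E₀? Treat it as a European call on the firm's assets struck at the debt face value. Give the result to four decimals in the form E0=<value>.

d₁ = [ln(V₀/D) + (r + σ²/2)T] / (σ√T)
   = [ln(290.6651/102.4426) + (0.0193 + 0.5·0.4112²)·9.2581] / (0.4112·√9.2581)
   = [1.042869 + 0.961386] / 1.251163 = 1.601913
d₂ = d₁ − σ√T = 1.601913 − 1.251163 = 0.350750
N(d₁) = 0.945413,  N(d₂) = 0.637112,  e^(−rT) = 0.836372
E₀ = V₀·N(d₁) − D·e^(−rT)·N(d₂)
   = 290.6651·0.945413 − 102.4426·0.836372·0.637112 = 220.210591

E0=220.2106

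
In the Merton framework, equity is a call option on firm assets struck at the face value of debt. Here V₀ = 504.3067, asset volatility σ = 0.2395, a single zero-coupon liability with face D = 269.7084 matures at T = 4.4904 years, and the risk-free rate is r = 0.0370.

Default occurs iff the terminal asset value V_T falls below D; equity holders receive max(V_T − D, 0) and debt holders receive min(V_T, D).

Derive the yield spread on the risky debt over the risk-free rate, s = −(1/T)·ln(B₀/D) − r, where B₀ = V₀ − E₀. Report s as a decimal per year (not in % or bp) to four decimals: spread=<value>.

d₁ = [ln(V₀/D) + (r + σ²/2)T] / (σ√T)
   = [ln(504.3067/269.7084) + (0.0370 + 0.5·0.2395²)·4.4904] / (0.2395·√4.4904)
   = [0.625843 + 0.294930] / 0.507514 = 1.814282
d₂ = d₁ − σ√T = 1.814282 − 0.507514 = 1.306767
N(d₁) = 0.965183,  N(d₂) = 0.904354,  e^(−rT) = 0.846924
E₀ = V₀·N(d₁) − D·e^(−rT)·N(d₂)
   = 504.3067·0.965183 − 269.7084·0.846924·0.904354 = 280.173401
B₀ = V₀ − E₀ = 504.3067 − 280.173401 = 224.133299
spread = −(1/T)·ln(B₀/D) − r = −(1/4.4904)·ln(224.133299/269.7084) − 0.0370 = 0.00422136

spread=0.0042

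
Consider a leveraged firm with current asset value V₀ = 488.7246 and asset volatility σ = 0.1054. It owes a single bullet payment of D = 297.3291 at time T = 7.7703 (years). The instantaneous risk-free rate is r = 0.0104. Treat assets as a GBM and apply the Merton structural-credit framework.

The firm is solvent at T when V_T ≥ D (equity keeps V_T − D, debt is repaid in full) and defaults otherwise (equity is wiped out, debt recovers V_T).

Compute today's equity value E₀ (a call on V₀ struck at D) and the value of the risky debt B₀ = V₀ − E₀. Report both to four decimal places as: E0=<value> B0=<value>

E0=215.4680 B0=273.2566

d₁ = [ln(V₀/D) + (r + σ²/2)T] / (σ√T)
   = [ln(488.7246/297.3291) + (0.0104 + 0.5·0.1054²)·7.7703] / (0.1054·√7.7703)
   = [0.496960 + 0.123972] / 0.293805 = 2.113412
d₂ = d₁ − σ√T = 2.113412 − 0.293805 = 1.819607
N(d₁) = 0.982717,  N(d₂) = 0.965591,  e^(−rT) = 0.922368
E₀ = V₀·N(d₁) − D·e^(−rT)·N(d₂)
   = 488.7246·0.982717 − 297.3291·0.922368·0.965591 = 215.467958
B₀ = V₀ − E₀ = 488.7246 − 215.467958 = 273.256642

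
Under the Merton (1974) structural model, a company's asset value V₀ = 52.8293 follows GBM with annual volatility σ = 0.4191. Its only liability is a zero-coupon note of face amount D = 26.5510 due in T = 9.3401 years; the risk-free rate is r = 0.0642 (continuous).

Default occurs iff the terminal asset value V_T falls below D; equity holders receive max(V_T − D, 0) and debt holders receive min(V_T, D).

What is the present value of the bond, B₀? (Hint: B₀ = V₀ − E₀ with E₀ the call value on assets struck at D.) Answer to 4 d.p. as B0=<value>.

d₁ = [ln(V₀/D) + (r + σ²/2)T] / (σ√T)
   = [ln(52.8293/26.5510) + (0.0642 + 0.5·0.4191²)·9.3401] / (0.4191·√9.3401)
   = [0.687999 + 1.419904] / 1.280836 = 1.645725
d₂ = d₁ − σ√T = 1.645725 − 1.280836 = 0.364889
N(d₁) = 0.950090,  N(d₂) = 0.642403,  e^(−rT) = 0.549012
E₀ = V₀·N(d₁) − D·e^(−rT)·N(d₂)
   = 52.8293·0.950090 − 26.5510·0.549012·0.642403 = 40.828383
B₀ = V₀ − E₀ = 52.8293 − 40.828383 = 12.000917

B0=12.0009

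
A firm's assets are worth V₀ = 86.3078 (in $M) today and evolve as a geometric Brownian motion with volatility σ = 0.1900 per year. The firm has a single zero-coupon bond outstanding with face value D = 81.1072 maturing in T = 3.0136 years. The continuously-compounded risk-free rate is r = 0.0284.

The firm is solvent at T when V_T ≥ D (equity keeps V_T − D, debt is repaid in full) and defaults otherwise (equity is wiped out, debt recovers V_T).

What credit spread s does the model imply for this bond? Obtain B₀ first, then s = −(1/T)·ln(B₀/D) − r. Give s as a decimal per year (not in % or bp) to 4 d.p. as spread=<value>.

d₁ = [ln(V₀/D) + (r + σ²/2)T] / (σ√T)
   = [ln(86.3078/81.1072) + (0.0284 + 0.5·0.1900²)·3.0136] / (0.1900·√3.0136)
   = [0.062148 + 0.139982] / 0.329835 = 0.612822
d₂ = d₁ − σ√T = 0.612822 − 0.329835 = 0.282987
N(d₁) = 0.730003,  N(d₂) = 0.611407,  e^(−rT) = 0.917974
E₀ = V₀·N(d₁) − D·e^(−rT)·N(d₂)
   = 86.3078·0.730003 − 81.1072·0.917974·0.611407 = 17.483094
B₀ = V₀ − E₀ = 86.3078 − 17.483094 = 68.824706
spread = −(1/T)·ln(B₀/D) − r = −(1/3.0136)·ln(68.824706/81.1072) − 0.0284 = 0.02608930

spread=0.0261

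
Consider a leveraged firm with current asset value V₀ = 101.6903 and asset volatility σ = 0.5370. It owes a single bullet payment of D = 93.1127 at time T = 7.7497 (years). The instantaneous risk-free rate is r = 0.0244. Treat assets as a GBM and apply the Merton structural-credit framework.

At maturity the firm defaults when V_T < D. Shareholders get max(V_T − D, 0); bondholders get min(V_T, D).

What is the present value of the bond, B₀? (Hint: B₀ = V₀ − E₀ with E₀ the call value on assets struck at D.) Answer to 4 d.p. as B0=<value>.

d₁ = [ln(V₀/D) + (r + σ²/2)T] / (σ√T)
   = [ln(101.6903/93.1127) + (0.0244 + 0.5·0.5370²)·7.7497] / (0.5370·√7.7497)
   = [0.088121 + 1.306479] / 1.494916 = 0.932896
d₂ = d₁ − σ√T = 0.932896 − 1.494916 = -0.562020
N(d₁) = 0.824563,  N(d₂) = 0.287051,  e^(−rT) = 0.827710
E₀ = V₀·N(d₁) − D·e^(−rT)·N(d₂)
   = 101.6903·0.824563 − 93.1127·0.827710·0.287051 = 61.726950
B₀ = V₀ − E₀ = 101.6903 − 61.726950 = 39.963350

B0=39.9633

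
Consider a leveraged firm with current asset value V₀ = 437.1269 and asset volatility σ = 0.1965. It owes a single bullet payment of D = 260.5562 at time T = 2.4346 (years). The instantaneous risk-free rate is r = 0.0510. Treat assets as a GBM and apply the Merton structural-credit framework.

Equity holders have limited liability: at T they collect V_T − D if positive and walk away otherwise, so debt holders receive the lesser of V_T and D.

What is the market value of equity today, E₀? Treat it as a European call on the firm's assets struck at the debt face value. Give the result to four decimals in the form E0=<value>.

d₁ = [ln(V₀/D) + (r + σ²/2)T] / (σ√T)
   = [ln(437.1269/260.5562) + (0.0510 + 0.5·0.1965²)·2.4346] / (0.1965·√2.4346)
   = [0.517405 + 0.171167] / 0.306603 = 2.245811
d₂ = d₁ − σ√T = 2.245811 − 0.306603 = 1.939208
N(d₁) = 0.987642,  N(d₂) = 0.973762,  e^(−rT) = 0.883234
E₀ = V₀·N(d₁) − D·e^(−rT)·N(d₂)
   = 437.1269·0.987642 − 260.5562·0.883234·0.973762 = 207.630859

E0=207.6309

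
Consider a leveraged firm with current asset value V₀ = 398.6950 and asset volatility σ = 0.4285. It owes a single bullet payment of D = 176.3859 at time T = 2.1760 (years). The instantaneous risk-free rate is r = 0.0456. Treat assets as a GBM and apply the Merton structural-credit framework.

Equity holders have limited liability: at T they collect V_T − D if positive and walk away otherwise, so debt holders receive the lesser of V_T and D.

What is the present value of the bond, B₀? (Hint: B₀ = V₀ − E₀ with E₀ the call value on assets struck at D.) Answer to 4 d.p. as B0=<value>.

d₁ = [ln(V₀/D) + (r + σ²/2)T] / (σ√T)
   = [ln(398.6950/176.3859) + (0.0456 + 0.5·0.4285²)·2.1760] / (0.4285·√2.1760)
   = [0.815523 + 0.298996] / 0.632092 = 1.763222
d₂ = d₁ − σ√T = 1.763222 − 0.632092 = 1.131130
N(d₁) = 0.961068,  N(d₂) = 0.871000,  e^(−rT) = 0.905538
E₀ = V₀·N(d₁) − D·e^(−rT)·N(d₂)
   = 398.6950·0.961068 − 176.3859·0.905538·0.871000 = 244.053441
B₀ = V₀ − E₀ = 398.6950 − 244.053441 = 154.641559

B0=154.6416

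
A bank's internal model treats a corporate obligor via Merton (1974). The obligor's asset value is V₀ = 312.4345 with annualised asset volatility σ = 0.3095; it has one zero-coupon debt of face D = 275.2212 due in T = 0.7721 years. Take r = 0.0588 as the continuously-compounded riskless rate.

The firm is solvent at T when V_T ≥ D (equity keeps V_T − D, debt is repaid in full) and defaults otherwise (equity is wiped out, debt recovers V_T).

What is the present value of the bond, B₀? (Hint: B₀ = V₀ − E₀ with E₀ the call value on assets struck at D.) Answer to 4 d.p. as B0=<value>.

B0=250.6161

d₁ = [ln(V₀/D) + (r + σ²/2)T] / (σ√T)
   = [ln(312.4345/275.2212) + (0.0588 + 0.5·0.3095²)·0.7721] / (0.3095·√0.7721)
   = [0.126820 + 0.082379] / 0.271955 = 0.769241
d₂ = d₁ − σ√T = 0.769241 − 0.271955 = 0.497285
N(d₁) = 0.779125,  N(d₂) = 0.690506,  e^(−rT) = 0.955616
E₀ = V₀·N(d₁) − D·e^(−rT)·N(d₂)
   = 312.4345·0.779125 − 275.2212·0.955616·0.690506 = 61.818426
B₀ = V₀ − E₀ = 312.4345 − 61.818426 = 250.616074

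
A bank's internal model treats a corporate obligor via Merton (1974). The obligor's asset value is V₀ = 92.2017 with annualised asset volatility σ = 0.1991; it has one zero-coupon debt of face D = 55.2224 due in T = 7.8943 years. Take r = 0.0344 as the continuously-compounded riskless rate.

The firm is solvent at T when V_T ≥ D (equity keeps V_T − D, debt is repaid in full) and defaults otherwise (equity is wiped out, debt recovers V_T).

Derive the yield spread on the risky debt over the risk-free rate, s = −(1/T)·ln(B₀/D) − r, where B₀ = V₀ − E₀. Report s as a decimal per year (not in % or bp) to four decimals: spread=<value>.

spread=0.0038

d₁ = [ln(V₀/D) + (r + σ²/2)T] / (σ√T)
   = [ln(92.2017/55.2224) + (0.0344 + 0.5·0.1991²)·7.8943] / (0.1991·√7.8943)
   = [0.512610 + 0.428032] / 0.559407 = 1.681498
d₂ = d₁ − σ√T = 1.681498 − 0.559407 = 1.122091
N(d₁) = 0.953667,  N(d₂) = 0.869088,  e^(−rT) = 0.762187
E₀ = V₀·N(d₁) − D·e^(−rT)·N(d₂)
   = 92.2017·0.953667 − 55.2224·0.762187·0.869088 = 51.349990
B₀ = V₀ − E₀ = 92.2017 − 51.349990 = 40.851710
spread = −(1/T)·ln(B₀/D) − r = −(1/7.8943)·ln(40.851710/55.2224) − 0.0344 = 0.00378198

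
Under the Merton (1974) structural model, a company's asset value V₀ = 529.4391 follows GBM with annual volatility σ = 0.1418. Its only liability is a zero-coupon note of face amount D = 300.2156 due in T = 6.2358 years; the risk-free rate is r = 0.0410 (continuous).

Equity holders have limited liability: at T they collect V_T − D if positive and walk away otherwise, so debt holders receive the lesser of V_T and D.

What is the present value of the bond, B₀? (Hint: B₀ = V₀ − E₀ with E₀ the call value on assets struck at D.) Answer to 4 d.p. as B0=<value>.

d₁ = [ln(V₀/D) + (r + σ²/2)T] / (σ√T)
   = [ln(529.4391/300.2156) + (0.0410 + 0.5·0.1418²)·6.2358] / (0.1418·√6.2358)
   = [0.567317 + 0.318360] / 0.354097 = 2.501228
d₂ = d₁ − σ√T = 2.501228 − 0.354097 = 2.147131
N(d₁) = 0.993812,  N(d₂) = 0.984109,  e^(−rT) = 0.774399
E₀ = V₀·N(d₁) − D·e^(−rT)·N(d₂)
   = 529.4391·0.993812 − 300.2156·0.774399·0.984109 = 297.370670
B₀ = V₀ − E₀ = 529.4391 − 297.370670 = 232.068430

B0=232.0684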